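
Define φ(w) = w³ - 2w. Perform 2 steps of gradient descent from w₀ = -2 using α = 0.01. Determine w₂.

φ′(w) = 3w² - 2
Step 1: φ′(-2) = 10; w₁ = -2 − 0.01·10 = -2.1
Step 2: φ′(-2.1) = 11.23; w₂ = -2.1 − 0.01·11.23 = -2.2123

-2.2123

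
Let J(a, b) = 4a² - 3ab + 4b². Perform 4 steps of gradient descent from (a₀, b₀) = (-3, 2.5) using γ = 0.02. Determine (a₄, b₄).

∇J = (8a - 3b, -3a + 8b)
Step 1: at (-3, 2.5), ∇J = (-31.5, 29) → (-3, 2.5) − 0.02·(-31.5, 29) = (-2.37, 1.92)
Step 2: at (-2.37, 1.92), ∇J = (-24.72, 22.47) → (-2.37, 1.92) − 0.02·(-24.72, 22.47) = (-1.8756, 1.4706)
Step 3: at (-1.8756, 1.4706), ∇J = (-19.4166, 17.3916) → (-1.8756, 1.4706) − 0.02·(-19.4166, 17.3916) = (-1.487268, 1.122768)
Step 4: at (-1.487268, 1.122768), ∇J = (-15.266448, 13.443948) → (-1.487268, 1.122768) − 0.02·(-15.266448, 13.443948) = (-1.18193904, 0.85388904)

(-1.18193904, 0.85388904)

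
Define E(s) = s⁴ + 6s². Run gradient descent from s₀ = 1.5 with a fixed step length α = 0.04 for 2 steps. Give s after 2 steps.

0.12258816

E′(s) = 4s³ + 12s
s₁ = 1.5 − 0.04·31.5 = 0.24
s₂ = 0.24 − 0.04·2.935296 = 0.12258816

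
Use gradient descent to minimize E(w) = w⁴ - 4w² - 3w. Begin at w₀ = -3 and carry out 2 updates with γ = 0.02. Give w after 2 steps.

-1.24156992

E′(w) = 4w³ - 8w - 3
Step 1: E′(-3) = -87; w₁ = -3 − 0.02·(-87) = -1.26
Step 2: E′(-1.26) = -0.921504; w₂ = -1.26 − 0.02·(-0.921504) = -1.24156992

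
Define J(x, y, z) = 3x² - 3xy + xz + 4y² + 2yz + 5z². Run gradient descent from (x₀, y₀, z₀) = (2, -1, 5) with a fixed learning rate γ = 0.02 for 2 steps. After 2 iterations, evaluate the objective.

∇J = (6x - 3y + z, -3x + 8y + 2z, x + 2y + 10z)
(x₁, y₁, z₁) = (2, -1, 5) − 0.02·(20, -4, 50) = (1.6, -0.92, 4)
(x₂, y₂, z₂) = (1.6, -0.92, 4) − 0.02·(16.36, -4.16, 39.76) = (1.2728, -0.8368, 3.2048)
J(1.2728, -0.8368, 3.2048) = 60.92546496

60.92546496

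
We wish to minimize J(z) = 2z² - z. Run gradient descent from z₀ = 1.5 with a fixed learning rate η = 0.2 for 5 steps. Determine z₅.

0.2504

J′(z) = 4z - 1
Step 1: J′(1.5) = 5; z₁ = 1.5 − 0.2·5 = 0.5
Step 2: J′(0.5) = 1; z₂ = 0.5 − 0.2·1 = 0.3
Step 3: J′(0.3) = 0.2; z₃ = 0.3 − 0.2·0.2 = 0.26
Step 4: J′(0.26) = 0.04; z₄ = 0.26 − 0.2·0.04 = 0.252
Step 5: J′(0.252) = 0.008; z₅ = 0.252 − 0.2·0.008 = 0.2504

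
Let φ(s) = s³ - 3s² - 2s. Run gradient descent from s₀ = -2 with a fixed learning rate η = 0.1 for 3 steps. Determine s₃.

φ′(s) = 3s² - 6s - 2
s₁ = -2 − 0.1·22 = -4.2
s₂ = -4.2 − 0.1·76.12 = -11.812
s₃ = -11.812 − 0.1·487.442032 = -60.5562032

-60.5562032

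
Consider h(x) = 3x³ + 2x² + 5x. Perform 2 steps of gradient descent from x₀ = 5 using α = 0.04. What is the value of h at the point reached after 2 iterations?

h′(x) = 9x² + 4x + 5
Step 1: h′(5) = 250; x₁ = 5 − 0.04·250 = -5
Step 2: h′(-5) = 210; x₂ = -5 − 0.04·210 = -13.4
h(-13.4) = -6926.192

-6926.192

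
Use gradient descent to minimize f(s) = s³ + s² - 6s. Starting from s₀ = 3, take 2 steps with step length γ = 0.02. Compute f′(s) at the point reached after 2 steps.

11.701185594048

f′(s) = 3s² + 2s - 6
Step 1: f′(3) = 27; s₁ = 3 − 0.02·27 = 2.46
Step 2: f′(2.46) = 17.0748; s₂ = 2.46 − 0.02·17.0748 = 2.118504
f′(s) at (2.118504) = 11.701185594048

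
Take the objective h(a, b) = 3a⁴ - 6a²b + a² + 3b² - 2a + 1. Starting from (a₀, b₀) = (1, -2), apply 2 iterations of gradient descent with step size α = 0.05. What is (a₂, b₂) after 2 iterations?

∇h = (12a³ - 12ab + 2a - 2, -6a² + 6b)
(a₁, b₁) = (1, -2) − 0.05·(36, -18) = (-0.8, -1.1)
(a₂, b₂) = (-0.8, -1.1) − 0.05·(-20.304, -10.44) = (0.2152, -0.578)

(0.2152, -0.578)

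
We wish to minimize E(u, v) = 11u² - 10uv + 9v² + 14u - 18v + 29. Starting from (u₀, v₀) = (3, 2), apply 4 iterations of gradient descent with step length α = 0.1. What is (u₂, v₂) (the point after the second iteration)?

∇E = (22u - 10v + 14, -10u + 18v - 18)
(u₁, v₁) = (3, 2) − 0.1·(60, -12) = (-3, 3.2)
(u₂, v₂) = (-3, 3.2) − 0.1·(-84, 69.6) = (5.4, -3.76)

(5.4, -3.76)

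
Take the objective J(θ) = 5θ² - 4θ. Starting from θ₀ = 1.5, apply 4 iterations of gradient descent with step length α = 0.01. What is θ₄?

J′(θ) = 10θ - 4
Step 1: J′(1.5) = 11; θ₁ = 1.5 − 0.01·11 = 1.39
Step 2: J′(1.39) = 9.9; θ₂ = 1.39 − 0.01·9.9 = 1.291
Step 3: J′(1.291) = 8.91; θ₃ = 1.291 − 0.01·8.91 = 1.2019
Step 4: J′(1.2019) = 8.019; θ₄ = 1.2019 − 0.01·8.019 = 1.12171

1.12171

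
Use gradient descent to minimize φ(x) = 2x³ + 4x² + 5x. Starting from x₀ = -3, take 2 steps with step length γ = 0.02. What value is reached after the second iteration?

-4.8508

φ′(x) = 6x² + 8x + 5
Step 1: φ′(-3) = 35; x₁ = -3 − 0.02·35 = -3.7
Step 2: φ′(-3.7) = 57.54; x₂ = -3.7 − 0.02·57.54 = -4.8508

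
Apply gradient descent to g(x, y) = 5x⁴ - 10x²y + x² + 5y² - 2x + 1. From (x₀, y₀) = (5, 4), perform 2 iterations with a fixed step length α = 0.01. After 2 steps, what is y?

∇g = (20x³ - 20xy + 2x - 2, -10x² + 10y)
Step 1: at (5, 4), ∇g = (2108, -210) → (5, 4) − 0.01·(2108, -210) = (-16.08, 6.1)
Step 2: at (-16.08, 6.1), ∇g = (-81227.35424, -2524.664) → (-16.08, 6.1) − 0.01·(-81227.35424, -2524.664) = (796.1935424, 31.34664)
y = 31.34664

31.34664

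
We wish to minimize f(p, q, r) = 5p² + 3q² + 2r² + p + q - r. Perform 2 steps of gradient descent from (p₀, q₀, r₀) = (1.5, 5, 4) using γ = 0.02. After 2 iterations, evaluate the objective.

73.15870208

∇f = (10p + 1, 6q + 1, 4r - 1)
Step 1: at (1.5, 5, 4), ∇f = (16, 31, 15) → (1.5, 5, 4) − 0.02·(16, 31, 15) = (1.18, 4.38, 3.7)
Step 2: at (1.18, 4.38, 3.7), ∇f = (12.8, 27.28, 13.8) → (1.18, 4.38, 3.7) − 0.02·(12.8, 27.28, 13.8) = (0.924, 3.8344, 3.424)
f(0.924, 3.8344, 3.424) = 73.15870208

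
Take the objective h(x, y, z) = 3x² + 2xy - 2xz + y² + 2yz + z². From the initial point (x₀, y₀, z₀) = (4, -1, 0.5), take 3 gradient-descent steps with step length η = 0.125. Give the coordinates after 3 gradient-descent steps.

(1.3515625, -2.4296875, 2.3671875)

∇h = (6x + 2y - 2z, 2x + 2y + 2z, -2x + 2y + 2z)
(x₁, y₁, z₁) = (4, -1, 0.5) − 0.125·(21, 7, -9) = (1.375, -1.875, 1.625)
(x₂, y₂, z₂) = (1.375, -1.875, 1.625) − 0.125·(1.25, 2.25, -3.25) = (1.21875, -2.15625, 2.03125)
(x₃, y₃, z₃) = (1.21875, -2.15625, 2.03125) − 0.125·(-1.0625, 2.1875, -2.6875) = (1.3515625, -2.4296875, 2.3671875)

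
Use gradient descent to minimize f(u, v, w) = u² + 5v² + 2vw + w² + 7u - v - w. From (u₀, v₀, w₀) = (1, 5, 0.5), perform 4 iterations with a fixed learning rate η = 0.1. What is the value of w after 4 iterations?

∇f = (2u + 7, 10v + 2w - 1, 2v + 2w - 1)
Step 1: at (1, 5, 0.5), ∇f = (9, 50, 10) → (1, 5, 0.5) − 0.1·(9, 50, 10) = (0.1, 0, -0.5)
Step 2: at (0.1, 0, -0.5), ∇f = (7.2, -2, -2) → (0.1, 0, -0.5) − 0.1·(7.2, -2, -2) = (-0.62, 0.2, -0.3)
Step 3: at (-0.62, 0.2, -0.3), ∇f = (5.76, 0.4, -1.2) → (-0.62, 0.2, -0.3) − 0.1·(5.76, 0.4, -1.2) = (-1.196, 0.16, -0.18)
Step 4: at (-1.196, 0.16, -0.18), ∇f = (4.608, 0.24, -1.04) → (-1.196, 0.16, -0.18) − 0.1·(4.608, 0.24, -1.04) = (-1.6568, 0.136, -0.076)
w = -0.076

-0.076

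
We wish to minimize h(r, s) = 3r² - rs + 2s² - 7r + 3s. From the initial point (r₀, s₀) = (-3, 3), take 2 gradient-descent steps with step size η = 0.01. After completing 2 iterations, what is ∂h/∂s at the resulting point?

16.0586

∇h = (6r - s - 7, -r + 4s + 3)
(r₁, s₁) = (-3, 3) − 0.01·(-28, 18) = (-2.72, 2.82)
(r₂, s₂) = (-2.72, 2.82) − 0.01·(-26.14, 17) = (-2.4586, 2.65)
∂h/∂s at (-2.4586, 2.65) = 16.0586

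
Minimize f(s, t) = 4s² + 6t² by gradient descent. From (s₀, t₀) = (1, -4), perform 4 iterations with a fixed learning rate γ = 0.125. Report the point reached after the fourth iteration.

(0, -0.25)

∇f = (8s, 12t)
Step 1: at (1, -4), ∇f = (8, -48) → (1, -4) − 0.125·(8, -48) = (0, 2)
Step 2: at (0, 2), ∇f = (0, 24) → (0, 2) − 0.125·(0, 24) = (0, -1)
Step 3: at (0, -1), ∇f = (0, -12) → (0, -1) − 0.125·(0, -12) = (0, 0.5)
Step 4: at (0, 0.5), ∇f = (0, 6) → (0, 0.5) − 0.125·(0, 6) = (0, -0.25)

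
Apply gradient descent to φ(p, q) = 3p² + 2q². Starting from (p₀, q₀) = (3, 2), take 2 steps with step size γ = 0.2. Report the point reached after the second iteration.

(0.12, 0.08)

∇φ = (6p, 4q)
Step 1: at (3, 2), ∇φ = (18, 8) → (3, 2) − 0.2·(18, 8) = (-0.6, 0.4)
Step 2: at (-0.6, 0.4), ∇φ = (-3.6, 1.6) → (-0.6, 0.4) − 0.2·(-3.6, 1.6) = (0.12, 0.08)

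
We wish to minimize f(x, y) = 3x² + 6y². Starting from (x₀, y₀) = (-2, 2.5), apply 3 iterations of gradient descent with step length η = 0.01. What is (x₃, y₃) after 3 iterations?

(-1.661168, 1.70368)

∇f = (6x, 12y)
Step 1: at (-2, 2.5), ∇f = (-12, 30) → (-2, 2.5) − 0.01·(-12, 30) = (-1.88, 2.2)
Step 2: at (-1.88, 2.2), ∇f = (-11.28, 26.4) → (-1.88, 2.2) − 0.01·(-11.28, 26.4) = (-1.7672, 1.936)
Step 3: at (-1.7672, 1.936), ∇f = (-10.6032, 23.232) → (-1.7672, 1.936) − 0.01·(-10.6032, 23.232) = (-1.661168, 1.70368)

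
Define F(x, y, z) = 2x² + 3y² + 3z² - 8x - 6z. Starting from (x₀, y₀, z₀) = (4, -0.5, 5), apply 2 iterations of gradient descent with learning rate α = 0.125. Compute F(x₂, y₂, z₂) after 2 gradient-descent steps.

-10.3095703125

∇F = (4x - 8, 6y, 6z - 6)
(x₁, y₁, z₁) = (4, -0.5, 5) − 0.125·(8, -3, 24) = (3, -0.125, 2)
(x₂, y₂, z₂) = (3, -0.125, 2) − 0.125·(4, -0.75, 6) = (2.5, -0.03125, 1.25)
F(2.5, -0.03125, 1.25) = -10.3095703125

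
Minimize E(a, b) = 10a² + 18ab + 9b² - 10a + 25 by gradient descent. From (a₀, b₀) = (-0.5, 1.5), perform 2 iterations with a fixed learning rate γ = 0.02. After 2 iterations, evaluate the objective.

∇E = (20a + 18b - 10, 18a + 18b)
(a₁, b₁) = (-0.5, 1.5) − 0.02·(7, 18) = (-0.64, 1.14)
(a₂, b₂) = (-0.64, 1.14) − 0.02·(-2.28, 9) = (-0.5944, 0.96)
E(-0.5944, 0.96) = 32.5002816

32.5002816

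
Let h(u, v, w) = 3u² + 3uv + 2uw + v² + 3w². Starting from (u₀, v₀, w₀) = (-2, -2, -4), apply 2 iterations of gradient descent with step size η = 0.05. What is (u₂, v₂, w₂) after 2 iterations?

(-0.005, -1.245, -1.75)

∇h = (6u + 3v + 2w, 3u + 2v, 2u + 6w)
Step 1: at (-2, -2, -4), ∇h = (-26, -10, -28) → (-2, -2, -4) − 0.05·(-26, -10, -28) = (-0.7, -1.5, -2.6)
Step 2: at (-0.7, -1.5, -2.6), ∇h = (-13.9, -5.1, -17) → (-0.7, -1.5, -2.6) − 0.05·(-13.9, -5.1, -17) = (-0.005, -1.245, -1.75)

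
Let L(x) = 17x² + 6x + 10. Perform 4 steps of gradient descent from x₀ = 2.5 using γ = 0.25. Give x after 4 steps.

L′(x) = 34x + 6
x₁ = 2.5 − 0.25·91 = -20.25
x₂ = -20.25 − 0.25·(-682.5) = 150.375
x₃ = 150.375 − 0.25·5118.75 = -1129.3125
x₄ = -1129.3125 − 0.25·(-38390.625) = 8468.34375

8468.34375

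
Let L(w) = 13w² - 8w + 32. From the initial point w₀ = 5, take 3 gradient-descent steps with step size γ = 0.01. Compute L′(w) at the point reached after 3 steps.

L′(w) = 26w - 8
Step 1: L′(5) = 122; w₁ = 5 − 0.01·122 = 3.78
Step 2: L′(3.78) = 90.28; w₂ = 3.78 − 0.01·90.28 = 2.8772
Step 3: L′(2.8772) = 66.8072; w₃ = 2.8772 − 0.01·66.8072 = 2.209128
L′(w) at (2.209128) = 49.437328

49.437328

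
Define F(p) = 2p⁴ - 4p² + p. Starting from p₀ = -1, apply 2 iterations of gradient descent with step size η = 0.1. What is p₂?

F′(p) = 8p³ - 8p + 1
Step 1: F′(-1) = 1; p₁ = -1 − 0.1·1 = -1.1
Step 2: F′(-1.1) = -0.848; p₂ = -1.1 − 0.1·(-0.848) = -1.0152

-1.0152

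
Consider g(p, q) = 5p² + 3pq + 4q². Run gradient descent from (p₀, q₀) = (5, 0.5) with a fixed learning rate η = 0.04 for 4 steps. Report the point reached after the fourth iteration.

(0.75346944, -0.528256)

∇g = (10p + 3q, 3p + 8q)
Step 1: at (5, 0.5), ∇g = (51.5, 19) → (5, 0.5) − 0.04·(51.5, 19) = (2.94, -0.26)
Step 2: at (2.94, -0.26), ∇g = (28.62, 6.74) → (2.94, -0.26) − 0.04·(28.62, 6.74) = (1.7952, -0.5296)
Step 3: at (1.7952, -0.5296), ∇g = (16.3632, 1.1488) → (1.7952, -0.5296) − 0.04·(16.3632, 1.1488) = (1.140672, -0.575552)
Step 4: at (1.140672, -0.575552), ∇g = (9.680064, -1.1824) → (1.140672, -0.575552) − 0.04·(9.680064, -1.1824) = (0.75346944, -0.528256)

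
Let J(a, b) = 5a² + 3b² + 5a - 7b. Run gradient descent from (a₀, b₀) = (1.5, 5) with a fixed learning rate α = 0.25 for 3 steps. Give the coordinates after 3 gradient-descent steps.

∇J = (10a + 5, 6b - 7)
Step 1: at (1.5, 5), ∇J = (20, 23) → (1.5, 5) − 0.25·(20, 23) = (-3.5, -0.75)
Step 2: at (-3.5, -0.75), ∇J = (-30, -11.5) → (-3.5, -0.75) − 0.25·(-30, -11.5) = (4, 2.125)
Step 3: at (4, 2.125), ∇J = (45, 5.75) → (4, 2.125) − 0.25·(45, 5.75) = (-7.25, 0.6875)

(-7.25, 0.6875)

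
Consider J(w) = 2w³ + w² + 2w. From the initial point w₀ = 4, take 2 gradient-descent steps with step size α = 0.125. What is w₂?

J′(w) = 6w² + 2w + 2
w₁ = 4 − 0.125·106 = -9.25
w₂ = -9.25 − 0.125·496.875 = -71.359375

-71.359375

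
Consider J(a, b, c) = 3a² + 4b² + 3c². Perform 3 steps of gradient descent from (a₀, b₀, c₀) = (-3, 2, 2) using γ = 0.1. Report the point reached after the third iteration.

(-0.192, 0.016, 0.128)

∇J = (6a, 8b, 6c)
Step 1: at (-3, 2, 2), ∇J = (-18, 16, 12) → (-3, 2, 2) − 0.1·(-18, 16, 12) = (-1.2, 0.4, 0.8)
Step 2: at (-1.2, 0.4, 0.8), ∇J = (-7.2, 3.2, 4.8) → (-1.2, 0.4, 0.8) − 0.1·(-7.2, 3.2, 4.8) = (-0.48, 0.08, 0.32)
Step 3: at (-0.48, 0.08, 0.32), ∇J = (-2.88, 0.64, 1.92) → (-0.48, 0.08, 0.32) − 0.1·(-2.88, 0.64, 1.92) = (-0.192, 0.016, 0.128)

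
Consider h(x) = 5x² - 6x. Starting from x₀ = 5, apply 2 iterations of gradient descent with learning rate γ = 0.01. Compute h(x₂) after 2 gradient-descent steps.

61.71048

h′(x) = 10x - 6
Step 1: h′(5) = 44; x₁ = 5 − 0.01·44 = 4.56
Step 2: h′(4.56) = 39.6; x₂ = 4.56 − 0.01·39.6 = 4.164
h(4.164) = 61.71048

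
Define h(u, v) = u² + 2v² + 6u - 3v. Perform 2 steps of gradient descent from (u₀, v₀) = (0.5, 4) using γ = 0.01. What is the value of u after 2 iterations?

0.3614

∇h = (2u + 6, 4v - 3)
Step 1: at (0.5, 4), ∇h = (7, 13) → (0.5, 4) − 0.01·(7, 13) = (0.43, 3.87)
Step 2: at (0.43, 3.87), ∇h = (6.86, 12.48) → (0.43, 3.87) − 0.01·(6.86, 12.48) = (0.3614, 3.7452)
u = 0.3614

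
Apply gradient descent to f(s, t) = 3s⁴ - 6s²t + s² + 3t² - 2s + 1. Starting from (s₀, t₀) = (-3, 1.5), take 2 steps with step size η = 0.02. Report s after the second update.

∇f = (12s³ - 12st + 2s - 2, -6s² + 6t)
Step 1: at (-3, 1.5), ∇f = (-278, -45) → (-3, 1.5) − 0.02·(-278, -45) = (2.56, 2.4)
Step 2: at (2.56, 2.4), ∇f = (130.718592, -24.9216) → (2.56, 2.4) − 0.02·(130.718592, -24.9216) = (-0.05437184, 2.898432)
s = -0.05437184

-0.05437184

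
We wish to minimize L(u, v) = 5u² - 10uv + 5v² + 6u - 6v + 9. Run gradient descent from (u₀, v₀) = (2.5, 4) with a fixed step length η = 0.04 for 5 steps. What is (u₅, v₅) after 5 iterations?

∇L = (10u - 10v + 6, -10u + 10v - 6)
(u₁, v₁) = (2.5, 4) − 0.04·(-9, 9) = (2.86, 3.64)
(u₂, v₂) = (2.86, 3.64) − 0.04·(-1.8, 1.8) = (2.932, 3.568)
(u₃, v₃) = (2.932, 3.568) − 0.04·(-0.36, 0.36) = (2.9464, 3.5536)
(u₄, v₄) = (2.9464, 3.5536) − 0.04·(-0.072, 0.072) = (2.94928, 3.55072)
(u₅, v₅) = (2.94928, 3.55072) − 0.04·(-0.0144, 0.0144) = (2.949856, 3.550144)

(2.949856, 3.550144)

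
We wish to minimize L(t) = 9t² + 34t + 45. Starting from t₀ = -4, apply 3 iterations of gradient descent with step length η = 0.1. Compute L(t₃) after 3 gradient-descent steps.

23.403776

L′(t) = 18t + 34
t₁ = -4 − 0.1·(-38) = -0.2
t₂ = -0.2 − 0.1·30.4 = -3.24
t₃ = -3.24 − 0.1·(-24.32) = -0.808
L(-0.808) = 23.403776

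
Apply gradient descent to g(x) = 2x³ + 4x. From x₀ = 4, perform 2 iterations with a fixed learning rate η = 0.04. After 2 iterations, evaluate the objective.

g′(x) = 6x² + 4
Step 1: g′(4) = 100; x₁ = 4 − 0.04·100 = 0
Step 2: g′(0) = 4; x₂ = 0 − 0.04·4 = -0.16
g(-0.16) = -0.648192

-0.648192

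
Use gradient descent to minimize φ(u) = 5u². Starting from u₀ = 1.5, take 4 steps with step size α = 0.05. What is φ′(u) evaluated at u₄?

0.9375

φ′(u) = 10u
u₁ = 1.5 − 0.05·15 = 0.75
u₂ = 0.75 − 0.05·7.5 = 0.375
u₃ = 0.375 − 0.05·3.75 = 0.1875
u₄ = 0.1875 − 0.05·1.875 = 0.09375
φ′(u) at (0.09375) = 0.9375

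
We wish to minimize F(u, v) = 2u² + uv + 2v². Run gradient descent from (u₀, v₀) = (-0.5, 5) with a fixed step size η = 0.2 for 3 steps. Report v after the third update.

0.176

∇F = (4u + v, u + 4v)
Step 1: at (-0.5, 5), ∇F = (3, 19.5) → (-0.5, 5) − 0.2·(3, 19.5) = (-1.1, 1.1)
Step 2: at (-1.1, 1.1), ∇F = (-3.3, 3.3) → (-1.1, 1.1) − 0.2·(-3.3, 3.3) = (-0.44, 0.44)
Step 3: at (-0.44, 0.44), ∇F = (-1.32, 1.32) → (-0.44, 0.44) − 0.2·(-1.32, 1.32) = (-0.176, 0.176)
v = 0.176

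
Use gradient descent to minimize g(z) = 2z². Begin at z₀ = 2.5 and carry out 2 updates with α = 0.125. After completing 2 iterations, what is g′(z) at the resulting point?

g′(z) = 4z
Step 1: g′(2.5) = 10; z₁ = 2.5 − 0.125·10 = 1.25
Step 2: g′(1.25) = 5; z₂ = 1.25 − 0.125·5 = 0.625
g′(z) at (0.625) = 2.5

2.5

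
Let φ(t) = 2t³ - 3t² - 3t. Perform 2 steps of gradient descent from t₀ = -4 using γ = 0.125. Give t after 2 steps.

-292.38671875

φ′(t) = 6t² - 6t - 3
t₁ = -4 − 0.125·117 = -18.625
t₂ = -18.625 − 0.125·2190.09375 = -292.38671875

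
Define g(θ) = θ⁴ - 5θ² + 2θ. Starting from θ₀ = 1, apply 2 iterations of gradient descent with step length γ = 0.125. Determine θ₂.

1.4375

g′(θ) = 4θ³ - 10θ + 2
θ₁ = 1 − 0.125·(-4) = 1.5
θ₂ = 1.5 − 0.125·0.5 = 1.4375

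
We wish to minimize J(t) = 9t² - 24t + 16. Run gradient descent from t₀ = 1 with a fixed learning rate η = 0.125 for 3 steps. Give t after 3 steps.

J′(t) = 18t - 24
t₁ = 1 − 0.125·(-6) = 1.75
t₂ = 1.75 − 0.125·7.5 = 0.8125
t₃ = 0.8125 − 0.125·(-9.375) = 1.984375

1.984375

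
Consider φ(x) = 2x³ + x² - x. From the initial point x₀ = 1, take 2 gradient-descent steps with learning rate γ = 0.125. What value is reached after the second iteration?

φ′(x) = 6x² + 2x - 1
Step 1: φ′(1) = 7; x₁ = 1 − 0.125·7 = 0.125
Step 2: φ′(0.125) = -0.65625; x₂ = 0.125 − 0.125·(-0.65625) = 0.20703125

0.20703125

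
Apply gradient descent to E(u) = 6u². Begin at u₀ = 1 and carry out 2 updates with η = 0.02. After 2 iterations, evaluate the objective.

E′(u) = 12u
Step 1: E′(1) = 12; u₁ = 1 − 0.02·12 = 0.76
Step 2: E′(0.76) = 9.12; u₂ = 0.76 − 0.02·9.12 = 0.5776
E(0.5776) = 2.00173056

2.00173056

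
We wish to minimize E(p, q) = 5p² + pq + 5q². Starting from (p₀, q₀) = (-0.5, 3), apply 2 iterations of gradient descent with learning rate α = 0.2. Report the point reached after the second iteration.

∇E = (10p + q, p + 10q)
Step 1: at (-0.5, 3), ∇E = (-2, 29.5) → (-0.5, 3) − 0.2·(-2, 29.5) = (-0.1, -2.9)
Step 2: at (-0.1, -2.9), ∇E = (-3.9, -29.1) → (-0.1, -2.9) − 0.2·(-3.9, -29.1) = (0.68, 2.92)

(0.68, 2.92)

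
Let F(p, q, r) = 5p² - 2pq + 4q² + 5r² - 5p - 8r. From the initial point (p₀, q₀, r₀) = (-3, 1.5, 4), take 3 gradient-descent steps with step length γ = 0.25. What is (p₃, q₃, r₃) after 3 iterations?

(19.375, -11.25, -10)

∇F = (10p - 2q - 5, -2p + 8q, 10r - 8)
(p₁, q₁, r₁) = (-3, 1.5, 4) − 0.25·(-38, 18, 32) = (6.5, -3, -4)
(p₂, q₂, r₂) = (6.5, -3, -4) − 0.25·(66, -37, -48) = (-10, 6.25, 8)
(p₃, q₃, r₃) = (-10, 6.25, 8) − 0.25·(-117.5, 70, 72) = (19.375, -11.25, -10)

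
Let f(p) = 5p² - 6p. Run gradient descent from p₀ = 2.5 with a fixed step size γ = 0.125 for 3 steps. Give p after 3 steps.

f′(p) = 10p - 6
p₁ = 2.5 − 0.125·19 = 0.125
p₂ = 0.125 − 0.125·(-4.75) = 0.71875
p₃ = 0.71875 − 0.125·1.1875 = 0.5703125

0.5703125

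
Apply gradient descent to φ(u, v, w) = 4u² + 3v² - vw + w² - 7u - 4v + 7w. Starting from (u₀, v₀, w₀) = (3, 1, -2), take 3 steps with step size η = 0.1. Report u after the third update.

0.892

∇φ = (8u - 7, 6v - w - 4, -v + 2w + 7)
Step 1: at (3, 1, -2), ∇φ = (17, 4, 2) → (3, 1, -2) − 0.1·(17, 4, 2) = (1.3, 0.6, -2.2)
Step 2: at (1.3, 0.6, -2.2), ∇φ = (3.4, 1.8, 2) → (1.3, 0.6, -2.2) − 0.1·(3.4, 1.8, 2) = (0.96, 0.42, -2.4)
Step 3: at (0.96, 0.42, -2.4), ∇φ = (0.68, 0.92, 1.78) → (0.96, 0.42, -2.4) − 0.1·(0.68, 0.92, 1.78) = (0.892, 0.328, -2.578)
u = 0.892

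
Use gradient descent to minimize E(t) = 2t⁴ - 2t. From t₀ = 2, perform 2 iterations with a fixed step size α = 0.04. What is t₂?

-0.36461056

E′(t) = 8t³ - 2
Step 1: E′(2) = 62; t₁ = 2 − 0.04·62 = -0.48
Step 2: E′(-0.48) = -2.884736; t₂ = -0.48 − 0.04·(-2.884736) = -0.36461056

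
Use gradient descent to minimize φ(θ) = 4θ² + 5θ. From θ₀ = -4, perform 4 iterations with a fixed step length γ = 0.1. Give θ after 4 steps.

φ′(θ) = 8θ + 5
θ₁ = -4 − 0.1·(-27) = -1.3
θ₂ = -1.3 − 0.1·(-5.4) = -0.76
θ₃ = -0.76 − 0.1·(-1.08) = -0.652
θ₄ = -0.652 − 0.1·(-0.216) = -0.6304

-0.6304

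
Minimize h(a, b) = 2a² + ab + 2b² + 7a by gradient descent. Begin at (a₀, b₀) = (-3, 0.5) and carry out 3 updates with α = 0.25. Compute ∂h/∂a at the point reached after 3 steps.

0.015625

∇h = (4a + b + 7, a + 4b)
Step 1: at (-3, 0.5), ∇h = (-4.5, -1) → (-3, 0.5) − 0.25·(-4.5, -1) = (-1.875, 0.75)
Step 2: at (-1.875, 0.75), ∇h = (0.25, 1.125) → (-1.875, 0.75) − 0.25·(0.25, 1.125) = (-1.9375, 0.46875)
Step 3: at (-1.9375, 0.46875), ∇h = (-0.28125, -0.0625) → (-1.9375, 0.46875) − 0.25·(-0.28125, -0.0625) = (-1.8671875, 0.484375)
∂h/∂a at (-1.8671875, 0.484375) = 0.015625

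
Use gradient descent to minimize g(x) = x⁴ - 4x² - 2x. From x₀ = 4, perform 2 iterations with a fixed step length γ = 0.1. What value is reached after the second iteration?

g′(x) = 4x³ - 8x - 2
x₁ = 4 − 0.1·222 = -18.2
x₂ = -18.2 − 0.1·(-23970.672) = 2378.8672

2378.8672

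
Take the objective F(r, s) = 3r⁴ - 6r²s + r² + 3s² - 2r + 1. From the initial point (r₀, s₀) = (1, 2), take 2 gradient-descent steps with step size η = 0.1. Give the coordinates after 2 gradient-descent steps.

∇F = (12r³ - 12rs + 2r - 2, -6r² + 6s)
Step 1: at (1, 2), ∇F = (-12, 6) → (1, 2) − 0.1·(-12, 6) = (2.2, 1.4)
Step 2: at (2.2, 1.4), ∇F = (93.216, -20.64) → (2.2, 1.4) − 0.1·(93.216, -20.64) = (-7.1216, 3.464)

(-7.1216, 3.464)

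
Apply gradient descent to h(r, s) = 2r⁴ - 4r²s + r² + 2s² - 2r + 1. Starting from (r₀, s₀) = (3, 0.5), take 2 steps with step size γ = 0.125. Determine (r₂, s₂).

∇h = (8r³ - 8rs + 2r - 2, -4r² + 4s)
Step 1: at (3, 0.5), ∇h = (208, -34) → (3, 0.5) − 0.125·(208, -34) = (-23, 4.75)
Step 2: at (-23, 4.75), ∇h = (-96510, -2097) → (-23, 4.75) − 0.125·(-96510, -2097) = (12040.75, 266.875)

(12040.75, 266.875)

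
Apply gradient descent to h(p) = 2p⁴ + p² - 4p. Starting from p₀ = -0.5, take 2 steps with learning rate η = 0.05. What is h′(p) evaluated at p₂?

-3.953500102656

h′(p) = 8p³ + 2p - 4
p₁ = -0.5 − 0.05·(-6) = -0.2
p₂ = -0.2 − 0.05·(-4.464) = 0.0232
h′(p) at (0.0232) = -3.953500102656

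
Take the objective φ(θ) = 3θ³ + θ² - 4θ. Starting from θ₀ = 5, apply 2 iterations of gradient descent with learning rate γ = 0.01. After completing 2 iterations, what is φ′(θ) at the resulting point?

36.953740971609

φ′(θ) = 9θ² + 2θ - 4
Step 1: φ′(5) = 231; θ₁ = 5 − 0.01·231 = 2.69
Step 2: φ′(2.69) = 66.5049; θ₂ = 2.69 − 0.01·66.5049 = 2.024951
φ′(θ) at (2.024951) = 36.953740971609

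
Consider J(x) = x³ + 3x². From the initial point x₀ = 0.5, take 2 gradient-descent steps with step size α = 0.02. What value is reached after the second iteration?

0.3631625

J′(x) = 3x² + 6x
x₁ = 0.5 − 0.02·3.75 = 0.425
x₂ = 0.425 − 0.02·3.091875 = 0.3631625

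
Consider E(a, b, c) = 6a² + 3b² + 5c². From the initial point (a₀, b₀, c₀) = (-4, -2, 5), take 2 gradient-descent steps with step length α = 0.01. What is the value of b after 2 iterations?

∇E = (12a, 6b, 10c)
(a₁, b₁, c₁) = (-4, -2, 5) − 0.01·(-48, -12, 50) = (-3.52, -1.88, 4.5)
(a₂, b₂, c₂) = (-3.52, -1.88, 4.5) − 0.01·(-42.24, -11.28, 45) = (-3.0976, -1.7672, 4.05)
b = -1.7672

-1.7672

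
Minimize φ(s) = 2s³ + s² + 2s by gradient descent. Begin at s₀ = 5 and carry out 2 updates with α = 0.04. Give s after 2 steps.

-1.967296

φ′(s) = 6s² + 2s + 2
s₁ = 5 − 0.04·162 = -1.48
s₂ = -1.48 − 0.04·12.1824 = -1.967296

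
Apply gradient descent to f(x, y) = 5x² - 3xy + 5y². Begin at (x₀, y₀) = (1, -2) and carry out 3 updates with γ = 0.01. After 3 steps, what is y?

∇f = (10x - 3y, -3x + 10y)
(x₁, y₁) = (1, -2) − 0.01·(16, -23) = (0.84, -1.77)
(x₂, y₂) = (0.84, -1.77) − 0.01·(13.71, -20.22) = (0.7029, -1.5678)
(x₃, y₃) = (0.7029, -1.5678) − 0.01·(11.7324, -17.7867) = (0.585576, -1.389933)
y = -1.389933

-1.389933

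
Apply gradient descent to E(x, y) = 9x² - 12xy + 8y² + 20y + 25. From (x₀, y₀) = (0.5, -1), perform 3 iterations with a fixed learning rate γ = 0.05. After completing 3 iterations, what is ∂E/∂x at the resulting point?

∇E = (18x - 12y, -12x + 16y + 20)
Step 1: at (0.5, -1), ∇E = (21, -2) → (0.5, -1) − 0.05·(21, -2) = (-0.55, -0.9)
Step 2: at (-0.55, -0.9), ∇E = (0.9, 12.2) → (-0.55, -0.9) − 0.05·(0.9, 12.2) = (-0.595, -1.51)
Step 3: at (-0.595, -1.51), ∇E = (7.41, 2.98) → (-0.595, -1.51) − 0.05·(7.41, 2.98) = (-0.9655, -1.659)
∂E/∂x at (-0.9655, -1.659) = 2.529

2.529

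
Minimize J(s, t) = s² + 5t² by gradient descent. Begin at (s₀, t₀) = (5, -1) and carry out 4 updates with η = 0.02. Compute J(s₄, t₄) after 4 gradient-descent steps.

18.87360027459584

∇J = (2s, 10t)
(s₁, t₁) = (5, -1) − 0.02·(10, -10) = (4.8, -0.8)
(s₂, t₂) = (4.8, -0.8) − 0.02·(9.6, -8) = (4.608, -0.64)
(s₃, t₃) = (4.608, -0.64) − 0.02·(9.216, -6.4) = (4.42368, -0.512)
(s₄, t₄) = (4.42368, -0.512) − 0.02·(8.84736, -5.12) = (4.2467328, -0.4096)
J(4.2467328, -0.4096) = 18.87360027459584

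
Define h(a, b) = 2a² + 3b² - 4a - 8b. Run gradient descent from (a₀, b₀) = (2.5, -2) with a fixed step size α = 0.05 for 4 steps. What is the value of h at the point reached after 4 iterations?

-4.65675828

∇h = (4a - 4, 6b - 8)
(a₁, b₁) = (2.5, -2) − 0.05·(6, -20) = (2.2, -1)
(a₂, b₂) = (2.2, -1) − 0.05·(4.8, -14) = (1.96, -0.3)
(a₃, b₃) = (1.96, -0.3) − 0.05·(3.84, -9.8) = (1.768, 0.19)
(a₄, b₄) = (1.768, 0.19) − 0.05·(3.072, -6.86) = (1.6144, 0.533)
h(1.6144, 0.533) = -4.65675828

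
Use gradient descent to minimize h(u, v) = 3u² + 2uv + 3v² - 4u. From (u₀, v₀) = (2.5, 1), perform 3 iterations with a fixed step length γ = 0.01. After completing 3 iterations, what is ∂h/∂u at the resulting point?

10.228992

∇h = (6u + 2v - 4, 2u + 6v)
(u₁, v₁) = (2.5, 1) − 0.01·(13, 11) = (2.37, 0.89)
(u₂, v₂) = (2.37, 0.89) − 0.01·(12, 10.08) = (2.25, 0.7892)
(u₃, v₃) = (2.25, 0.7892) − 0.01·(11.0784, 9.2352) = (2.139216, 0.696848)
∂h/∂u at (2.139216, 0.696848) = 10.228992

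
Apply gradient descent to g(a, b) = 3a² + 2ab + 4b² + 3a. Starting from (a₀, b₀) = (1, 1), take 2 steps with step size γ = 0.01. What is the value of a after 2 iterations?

∇g = (6a + 2b + 3, 2a + 8b)
Step 1: at (1, 1), ∇g = (11, 10) → (1, 1) − 0.01·(11, 10) = (0.89, 0.9)
Step 2: at (0.89, 0.9), ∇g = (10.14, 8.98) → (0.89, 0.9) − 0.01·(10.14, 8.98) = (0.7886, 0.8102)
a = 0.7886

0.7886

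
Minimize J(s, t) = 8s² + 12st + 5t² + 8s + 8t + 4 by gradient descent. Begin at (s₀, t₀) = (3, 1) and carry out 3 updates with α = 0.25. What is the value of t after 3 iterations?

∇J = (16s + 12t + 8, 12s + 10t + 8)
(s₁, t₁) = (3, 1) − 0.25·(68, 54) = (-14, -12.5)
(s₂, t₂) = (-14, -12.5) − 0.25·(-366, -285) = (77.5, 58.75)
(s₃, t₃) = (77.5, 58.75) − 0.25·(1953, 1525.5) = (-410.75, -322.625)
t = -322.625

-322.625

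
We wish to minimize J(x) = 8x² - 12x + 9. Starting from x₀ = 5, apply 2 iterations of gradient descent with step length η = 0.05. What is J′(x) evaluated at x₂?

J′(x) = 16x - 12
x₁ = 5 − 0.05·68 = 1.6
x₂ = 1.6 − 0.05·13.6 = 0.92
J′(x) at (0.92) = 2.72

2.72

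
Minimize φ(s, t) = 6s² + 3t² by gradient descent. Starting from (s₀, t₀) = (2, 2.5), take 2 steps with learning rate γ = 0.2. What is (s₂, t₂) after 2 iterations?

∇φ = (12s, 6t)
(s₁, t₁) = (2, 2.5) − 0.2·(24, 15) = (-2.8, -0.5)
(s₂, t₂) = (-2.8, -0.5) − 0.2·(-33.6, -3) = (3.92, 0.1)

(3.92, 0.1)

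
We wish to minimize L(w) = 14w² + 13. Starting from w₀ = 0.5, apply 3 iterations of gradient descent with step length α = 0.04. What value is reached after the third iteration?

-0.000864

L′(w) = 28w
w₁ = 0.5 − 0.04·14 = -0.06
w₂ = -0.06 − 0.04·(-1.68) = 0.0072
w₃ = 0.0072 − 0.04·0.2016 = -0.000864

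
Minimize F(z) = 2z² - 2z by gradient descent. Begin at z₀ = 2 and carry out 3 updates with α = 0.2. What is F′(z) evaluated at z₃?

0.048

F′(z) = 4z - 2
z₁ = 2 − 0.2·6 = 0.8
z₂ = 0.8 − 0.2·1.2 = 0.56
z₃ = 0.56 − 0.2·0.24 = 0.512
F′(z) at (0.512) = 0.048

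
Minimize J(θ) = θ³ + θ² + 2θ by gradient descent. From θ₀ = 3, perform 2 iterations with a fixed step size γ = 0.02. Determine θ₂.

1.8506

J′(θ) = 3θ² + 2θ + 2
θ₁ = 3 − 0.02·35 = 2.3
θ₂ = 2.3 − 0.02·22.47 = 1.8506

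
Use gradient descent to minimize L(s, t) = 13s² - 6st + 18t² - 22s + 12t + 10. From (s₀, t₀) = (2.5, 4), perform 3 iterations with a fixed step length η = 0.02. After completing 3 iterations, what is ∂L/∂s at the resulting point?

10.183104

∇L = (26s - 6t - 22, -6s + 36t + 12)
(s₁, t₁) = (2.5, 4) − 0.02·(19, 141) = (2.12, 1.18)
(s₂, t₂) = (2.12, 1.18) − 0.02·(26.04, 41.76) = (1.5992, 0.3448)
(s₃, t₃) = (1.5992, 0.3448) − 0.02·(17.5104, 14.8176) = (1.248992, 0.048448)
∂L/∂s at (1.248992, 0.048448) = 10.183104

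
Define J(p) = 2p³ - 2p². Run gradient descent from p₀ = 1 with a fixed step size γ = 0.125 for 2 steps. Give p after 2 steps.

J′(p) = 6p² - 4p
p₁ = 1 − 0.125·2 = 0.75
p₂ = 0.75 − 0.125·0.375 = 0.703125

0.703125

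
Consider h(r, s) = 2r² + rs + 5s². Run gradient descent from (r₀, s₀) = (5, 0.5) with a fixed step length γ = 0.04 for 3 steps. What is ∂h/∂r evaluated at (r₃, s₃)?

∇h = (4r + s, r + 10s)
(r₁, s₁) = (5, 0.5) − 0.04·(20.5, 10) = (4.18, 0.1)
(r₂, s₂) = (4.18, 0.1) − 0.04·(16.82, 5.18) = (3.5072, -0.1072)
(r₃, s₃) = (3.5072, -0.1072) − 0.04·(13.9216, 2.4352) = (2.950336, -0.204608)
∂h/∂r at (2.950336, -0.204608) = 11.596736

11.596736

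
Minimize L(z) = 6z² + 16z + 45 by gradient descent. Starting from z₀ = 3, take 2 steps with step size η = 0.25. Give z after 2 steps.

16

L′(z) = 12z + 16
Step 1: L′(3) = 52; z₁ = 3 − 0.25·52 = -10
Step 2: L′(-10) = -104; z₂ = -10 − 0.25·(-104) = 16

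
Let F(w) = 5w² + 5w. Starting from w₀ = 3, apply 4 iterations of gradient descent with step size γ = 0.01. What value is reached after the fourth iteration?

F′(w) = 10w + 5
w₁ = 3 − 0.01·35 = 2.65
w₂ = 2.65 − 0.01·31.5 = 2.335
w₃ = 2.335 − 0.01·28.35 = 2.0515
w₄ = 2.0515 − 0.01·25.515 = 1.79635

1.79635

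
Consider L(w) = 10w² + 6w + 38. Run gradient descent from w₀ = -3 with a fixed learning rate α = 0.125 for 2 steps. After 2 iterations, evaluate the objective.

406.15625

L′(w) = 20w + 6
w₁ = -3 − 0.125·(-54) = 3.75
w₂ = 3.75 − 0.125·81 = -6.375
L(-6.375) = 406.15625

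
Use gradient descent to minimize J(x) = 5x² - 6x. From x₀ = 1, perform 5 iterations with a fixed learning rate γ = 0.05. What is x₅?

0.6125

J′(x) = 10x - 6
Step 1: J′(1) = 4; x₁ = 1 − 0.05·4 = 0.8
Step 2: J′(0.8) = 2; x₂ = 0.8 − 0.05·2 = 0.7
Step 3: J′(0.7) = 1; x₃ = 0.7 − 0.05·1 = 0.65
Step 4: J′(0.65) = 0.5; x₄ = 0.65 − 0.05·0.5 = 0.625
Step 5: J′(0.625) = 0.25; x₅ = 0.625 − 0.05·0.25 = 0.6125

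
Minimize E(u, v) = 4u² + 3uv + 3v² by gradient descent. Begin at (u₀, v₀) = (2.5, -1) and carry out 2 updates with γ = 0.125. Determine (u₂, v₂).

∇E = (8u + 3v, 3u + 6v)
Step 1: at (2.5, -1), ∇E = (17, 1.5) → (2.5, -1) − 0.125·(17, 1.5) = (0.375, -1.1875)
Step 2: at (0.375, -1.1875), ∇E = (-0.5625, -6) → (0.375, -1.1875) − 0.125·(-0.5625, -6) = (0.4453125, -0.4375)

(0.4453125, -0.4375)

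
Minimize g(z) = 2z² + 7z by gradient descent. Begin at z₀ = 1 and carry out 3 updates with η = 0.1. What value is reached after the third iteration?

g′(z) = 4z + 7
z₁ = 1 − 0.1·11 = -0.1
z₂ = -0.1 − 0.1·6.6 = -0.76
z₃ = -0.76 − 0.1·3.96 = -1.156

-1.156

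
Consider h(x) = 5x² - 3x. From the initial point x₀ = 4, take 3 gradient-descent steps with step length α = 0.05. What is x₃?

h′(x) = 10x - 3
x₁ = 4 − 0.05·37 = 2.15
x₂ = 2.15 − 0.05·18.5 = 1.225
x₃ = 1.225 − 0.05·9.25 = 0.7625

0.7625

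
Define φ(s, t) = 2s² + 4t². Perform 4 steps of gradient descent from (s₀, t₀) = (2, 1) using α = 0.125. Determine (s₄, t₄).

(0.125, 0)

∇φ = (4s, 8t)
(s₁, t₁) = (2, 1) − 0.125·(8, 8) = (1, 0)
(s₂, t₂) = (1, 0) − 0.125·(4, 0) = (0.5, 0)
(s₃, t₃) = (0.5, 0) − 0.125·(2, 0) = (0.25, 0)
(s₄, t₄) = (0.25, 0) − 0.125·(1, 0) = (0.125, 0)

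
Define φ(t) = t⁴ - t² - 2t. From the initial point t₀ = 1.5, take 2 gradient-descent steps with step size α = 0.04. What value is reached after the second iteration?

φ′(t) = 4t³ - 2t - 2
Step 1: φ′(1.5) = 8.5; t₁ = 1.5 − 0.04·8.5 = 1.16
Step 2: φ′(1.16) = 1.923584; t₂ = 1.16 − 0.04·1.923584 = 1.08305664

1.08305664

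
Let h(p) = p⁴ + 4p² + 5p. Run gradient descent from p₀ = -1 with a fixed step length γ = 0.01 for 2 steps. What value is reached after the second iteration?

-0.87342572

h′(p) = 4p³ + 8p + 5
Step 1: h′(-1) = -7; p₁ = -1 − 0.01·(-7) = -0.93
Step 2: h′(-0.93) = -5.657428; p₂ = -0.93 − 0.01·(-5.657428) = -0.87342572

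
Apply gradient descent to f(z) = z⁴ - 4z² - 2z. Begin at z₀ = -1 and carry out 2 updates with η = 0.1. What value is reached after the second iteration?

f′(z) = 4z³ - 8z - 2
z₁ = -1 − 0.1·2 = -1.2
z₂ = -1.2 − 0.1·0.688 = -1.2688

-1.2688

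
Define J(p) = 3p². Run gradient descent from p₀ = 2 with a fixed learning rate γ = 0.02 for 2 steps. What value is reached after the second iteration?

1.5488

J′(p) = 6p
Step 1: J′(2) = 12; p₁ = 2 − 0.02·12 = 1.76
Step 2: J′(1.76) = 10.56; p₂ = 1.76 − 0.02·10.56 = 1.5488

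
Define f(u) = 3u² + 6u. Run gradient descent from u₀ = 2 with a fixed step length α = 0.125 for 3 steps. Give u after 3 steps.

-0.953125

f′(u) = 6u + 6
Step 1: f′(2) = 18; u₁ = 2 − 0.125·18 = -0.25
Step 2: f′(-0.25) = 4.5; u₂ = -0.25 − 0.125·4.5 = -0.8125
Step 3: f′(-0.8125) = 1.125; u₃ = -0.8125 − 0.125·1.125 = -0.953125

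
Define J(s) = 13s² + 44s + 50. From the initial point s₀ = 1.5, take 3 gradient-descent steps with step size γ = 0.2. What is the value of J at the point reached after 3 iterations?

727203.917008

J′(s) = 26s + 44
Step 1: J′(1.5) = 83; s₁ = 1.5 − 0.2·83 = -15.1
Step 2: J′(-15.1) = -348.6; s₂ = -15.1 − 0.2·(-348.6) = 54.62
Step 3: J′(54.62) = 1464.12; s₃ = 54.62 − 0.2·1464.12 = -238.204
J(-238.204) = 727203.917008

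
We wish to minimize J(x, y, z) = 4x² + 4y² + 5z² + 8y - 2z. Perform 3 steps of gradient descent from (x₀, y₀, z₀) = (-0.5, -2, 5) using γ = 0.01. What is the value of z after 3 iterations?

3.6992

∇J = (8x, 8y + 8, 10z - 2)
(x₁, y₁, z₁) = (-0.5, -2, 5) − 0.01·(-4, -8, 48) = (-0.46, -1.92, 4.52)
(x₂, y₂, z₂) = (-0.46, -1.92, 4.52) − 0.01·(-3.68, -7.36, 43.2) = (-0.4232, -1.8464, 4.088)
(x₃, y₃, z₃) = (-0.4232, -1.8464, 4.088) − 0.01·(-3.3856, -6.7712, 38.88) = (-0.389344, -1.778688, 3.6992)
z = 3.6992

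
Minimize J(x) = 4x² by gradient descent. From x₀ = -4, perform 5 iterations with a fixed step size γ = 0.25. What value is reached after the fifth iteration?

4

J′(x) = 8x
Step 1: J′(-4) = -32; x₁ = -4 − 0.25·(-32) = 4
Step 2: J′(4) = 32; x₂ = 4 − 0.25·32 = -4
Step 3: J′(-4) = -32; x₃ = -4 − 0.25·(-32) = 4
Step 4: J′(4) = 32; x₄ = 4 − 0.25·32 = -4
Step 5: J′(-4) = -32; x₅ = -4 − 0.25·(-32) = 4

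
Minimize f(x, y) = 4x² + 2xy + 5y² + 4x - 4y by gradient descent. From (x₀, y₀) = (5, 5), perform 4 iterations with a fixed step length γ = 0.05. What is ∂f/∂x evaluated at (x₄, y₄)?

4.1652

∇f = (8x + 2y + 4, 2x + 10y - 4)
Step 1: at (5, 5), ∇f = (54, 56) → (5, 5) − 0.05·(54, 56) = (2.3, 2.2)
Step 2: at (2.3, 2.2), ∇f = (26.8, 22.6) → (2.3, 2.2) − 0.05·(26.8, 22.6) = (0.96, 1.07)
Step 3: at (0.96, 1.07), ∇f = (13.82, 8.62) → (0.96, 1.07) − 0.05·(13.82, 8.62) = (0.269, 0.639)
Step 4: at (0.269, 0.639), ∇f = (7.43, 2.928) → (0.269, 0.639) − 0.05·(7.43, 2.928) = (-0.1025, 0.4926)
∂f/∂x at (-0.1025, 0.4926) = 4.1652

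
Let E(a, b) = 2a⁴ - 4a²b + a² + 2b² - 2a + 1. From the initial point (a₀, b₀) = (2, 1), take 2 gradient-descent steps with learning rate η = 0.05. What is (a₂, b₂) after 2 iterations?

(-0.62, 1.33)

∇E = (8a³ - 8ab + 2a - 2, -4a² + 4b)
(a₁, b₁) = (2, 1) − 0.05·(50, -12) = (-0.5, 1.6)
(a₂, b₂) = (-0.5, 1.6) − 0.05·(2.4, 5.4) = (-0.62, 1.33)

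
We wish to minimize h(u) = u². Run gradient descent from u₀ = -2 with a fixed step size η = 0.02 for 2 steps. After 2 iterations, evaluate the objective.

3.39738624

h′(u) = 2u
Step 1: h′(-2) = -4; u₁ = -2 − 0.02·(-4) = -1.92
Step 2: h′(-1.92) = -3.84; u₂ = -1.92 − 0.02·(-3.84) = -1.8432
h(-1.8432) = 3.39738624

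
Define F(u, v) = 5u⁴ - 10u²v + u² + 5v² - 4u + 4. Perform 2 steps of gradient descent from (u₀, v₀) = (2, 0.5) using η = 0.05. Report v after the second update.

∇F = (20u³ - 20uv + 2u - 4, -10u² + 10v)
(u₁, v₁) = (2, 0.5) − 0.05·(140, -35) = (-5, 2.25)
(u₂, v₂) = (-5, 2.25) − 0.05·(-2289, -227.5) = (109.45, 13.625)
v = 13.625

13.625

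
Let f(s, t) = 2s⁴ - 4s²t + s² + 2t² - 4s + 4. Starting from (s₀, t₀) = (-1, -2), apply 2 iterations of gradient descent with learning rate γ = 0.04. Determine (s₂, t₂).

(0.24416, -1.2704)

∇f = (8s³ - 8st + 2s - 4, -4s² + 4t)
Step 1: at (-1, -2), ∇f = (-30, -12) → (-1, -2) − 0.04·(-30, -12) = (0.2, -1.52)
Step 2: at (0.2, -1.52), ∇f = (-1.104, -6.24) → (0.2, -1.52) − 0.04·(-1.104, -6.24) = (0.24416, -1.2704)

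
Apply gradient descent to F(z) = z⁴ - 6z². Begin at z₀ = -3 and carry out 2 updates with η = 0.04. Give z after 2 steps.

F′(z) = 4z³ - 12z
Step 1: F′(-3) = -72; z₁ = -3 − 0.04·(-72) = -0.12
Step 2: F′(-0.12) = 1.433088; z₂ = -0.12 − 0.04·1.433088 = -0.17732352

-0.17732352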